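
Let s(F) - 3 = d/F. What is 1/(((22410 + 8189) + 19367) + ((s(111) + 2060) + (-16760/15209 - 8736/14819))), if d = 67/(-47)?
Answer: 167974112301/8739238804719194 ≈ 1.9221e-5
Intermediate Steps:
d = -67/47 (d = 67*(-1/47) = -67/47 ≈ -1.4255)
s(F) = 3 - 67/(47*F)
1/(((22410 + 8189) + 19367) + ((s(111) + 2060) + (-16760/15209 - 8736/14819))) = 1/(((22410 + 8189) + 19367) + (((3 - 67/47/111) + 2060) + (-16760/15209 - 8736/14819))) = 1/((30599 + 19367) + (((3 - 67/47*1/111) + 2060) + (-16760*1/15209 - 8736*1/14819))) = 1/(49966 + (((3 - 67/5217) + 2060) + (-16760/15209 - 1248/2117))) = 1/(49966 + ((15584/5217 + 2060) - 54461752/32197453)) = 1/(49966 + (10762604/5217 - 54461752/32197453)) = 1/(49966 + 346244309487428/167974112301) = 1/(8739238804719194/167974112301) = 167974112301/8739238804719194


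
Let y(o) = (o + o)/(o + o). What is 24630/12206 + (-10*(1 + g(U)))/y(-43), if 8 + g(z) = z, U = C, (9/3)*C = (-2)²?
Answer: 1074455/18309 ≈ 58.685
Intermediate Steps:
C = 4/3 (C = (⅓)*(-2)² = (⅓)*4 = 4/3 ≈ 1.3333)
U = 4/3 ≈ 1.3333
g(z) = -8 + z
y(o) = 1 (y(o) = (2*o)/((2*o)) = (2*o)*(1/(2*o)) = 1)
24630/12206 + (-10*(1 + g(U)))/y(-43) = 24630/12206 - 10*(1 + (-8 + 4/3))/1 = 24630*(1/12206) - 10*(1 - 20/3)*1 = 12315/6103 - 10*(-17/3)*1 = 12315/6103 + (170/3)*1 = 12315/6103 + 170/3 = 1074455/18309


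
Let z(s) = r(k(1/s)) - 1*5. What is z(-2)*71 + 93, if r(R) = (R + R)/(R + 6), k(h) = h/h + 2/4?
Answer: -1168/5 ≈ -233.60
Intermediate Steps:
k(h) = 3/2 (k(h) = 1 + 2*(1/4) = 1 + 1/2 = 3/2)
r(R) = 2*R/(6 + R) (r(R) = (2*R)/(6 + R) = 2*R/(6 + R))
z(s) = -23/5 (z(s) = 2*(3/2)/(6 + 3/2) - 1*5 = 2*(3/2)/(15/2) - 5 = 2*(3/2)*(2/15) - 5 = 2/5 - 5 = -23/5)
z(-2)*71 + 93 = -23/5*71 + 93 = -1633/5 + 93 = -1168/5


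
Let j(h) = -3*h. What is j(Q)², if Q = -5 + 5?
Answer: 0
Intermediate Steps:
Q = 0
j(Q)² = (-3*0)² = 0² = 0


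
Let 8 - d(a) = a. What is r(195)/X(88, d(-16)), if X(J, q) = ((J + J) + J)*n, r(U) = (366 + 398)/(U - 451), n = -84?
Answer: 191/1419264 ≈ 0.00013458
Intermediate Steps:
d(a) = 8 - a
r(U) = 764/(-451 + U)
X(J, q) = -252*J (X(J, q) = ((J + J) + J)*(-84) = (2*J + J)*(-84) = (3*J)*(-84) = -252*J)
r(195)/X(88, d(-16)) = (764/(-451 + 195))/((-252*88)) = (764/(-256))/(-22176) = (764*(-1/256))*(-1/22176) = -191/64*(-1/22176) = 191/1419264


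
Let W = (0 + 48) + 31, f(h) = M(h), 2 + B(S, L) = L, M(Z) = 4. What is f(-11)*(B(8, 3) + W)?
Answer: 320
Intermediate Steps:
B(S, L) = -2 + L
f(h) = 4
W = 79 (W = 48 + 31 = 79)
f(-11)*(B(8, 3) + W) = 4*((-2 + 3) + 79) = 4*(1 + 79) = 4*80 = 320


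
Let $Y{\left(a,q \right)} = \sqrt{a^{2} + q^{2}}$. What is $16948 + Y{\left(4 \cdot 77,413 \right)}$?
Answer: $16948 + 7 \sqrt{5417} \approx 17463.0$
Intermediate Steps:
$16948 + Y{\left(4 \cdot 77,413 \right)} = 16948 + \sqrt{\left(4 \cdot 77\right)^{2} + 413^{2}} = 16948 + \sqrt{308^{2} + 170569} = 16948 + \sqrt{94864 + 170569} = 16948 + \sqrt{265433} = 16948 + 7 \sqrt{5417}$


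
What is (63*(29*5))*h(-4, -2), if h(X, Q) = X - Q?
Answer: -18270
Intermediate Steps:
(63*(29*5))*h(-4, -2) = (63*(29*5))*(-4 - 1*(-2)) = (63*145)*(-4 + 2) = 9135*(-2) = -18270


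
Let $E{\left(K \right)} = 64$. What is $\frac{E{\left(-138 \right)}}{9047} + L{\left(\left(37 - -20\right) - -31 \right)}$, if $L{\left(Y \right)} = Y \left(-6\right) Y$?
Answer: $- \frac{420359744}{9047} \approx -46464.0$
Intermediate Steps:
$L{\left(Y \right)} = - 6 Y^{2}$ ($L{\left(Y \right)} = - 6 Y Y = - 6 Y^{2}$)
$\frac{E{\left(-138 \right)}}{9047} + L{\left(\left(37 - -20\right) - -31 \right)} = \frac{64}{9047} - 6 \left(\left(37 - -20\right) - -31\right)^{2} = 64 \cdot \frac{1}{9047} - 6 \left(\left(37 + 20\right) + 31\right)^{2} = \frac{64}{9047} - 6 \left(57 + 31\right)^{2} = \frac{64}{9047} - 6 \cdot 88^{2} = \frac{64}{9047} - 46464 = - \frac{420359744}{9047}$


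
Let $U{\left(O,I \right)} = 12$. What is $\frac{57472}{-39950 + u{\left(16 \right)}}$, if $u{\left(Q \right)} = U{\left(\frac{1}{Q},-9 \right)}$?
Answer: $- \frac{28736}{19969} \approx -1.439$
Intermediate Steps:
$u{\left(Q \right)} = 12$
$\frac{57472}{-39950 + u{\left(16 \right)}} = \frac{57472}{-39950 + 12} = \frac{57472}{-39938} = 57472 \left(- \frac{1}{39938}\right) = - \frac{28736}{19969}$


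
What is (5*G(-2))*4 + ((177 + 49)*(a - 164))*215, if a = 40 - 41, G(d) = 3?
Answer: -8017290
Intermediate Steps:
a = -1
(5*G(-2))*4 + ((177 + 49)*(a - 164))*215 = (5*3)*4 + ((177 + 49)*(-1 - 164))*215 = 15*4 + (226*(-165))*215 = 60 - 37290*215 = 60 - 8017350 = -8017290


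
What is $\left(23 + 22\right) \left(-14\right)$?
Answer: $-630$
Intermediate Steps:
$\left(23 + 22\right) \left(-14\right) = 45 \left(-14\right) = -630$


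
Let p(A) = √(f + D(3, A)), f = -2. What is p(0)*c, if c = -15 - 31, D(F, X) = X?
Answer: -46*I*√2 ≈ -65.054*I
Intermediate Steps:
c = -46
p(A) = √(-2 + A)
p(0)*c = √(-2 + 0)*(-46) = √(-2)*(-46) = (I*√2)*(-46) = -46*I*√2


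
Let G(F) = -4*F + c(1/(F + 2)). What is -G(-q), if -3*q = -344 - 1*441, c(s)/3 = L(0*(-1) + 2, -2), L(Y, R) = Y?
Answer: -3158/3 ≈ -1052.7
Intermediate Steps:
c(s) = 6 (c(s) = 3*(0*(-1) + 2) = 3*(0 + 2) = 3*2 = 6)
q = 785/3 (q = -(-344 - 1*441)/3 = -(-344 - 441)/3 = -⅓*(-785) = 785/3 ≈ 261.67)
G(F) = 6 - 4*F (G(F) = -4*F + 6 = 6 - 4*F)
-G(-q) = -(6 - (-4)*785/3) = -(6 - 4*(-785/3)) = -(6 + 3140/3) = -1*3158/3 = -3158/3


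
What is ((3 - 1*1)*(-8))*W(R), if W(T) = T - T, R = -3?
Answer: 0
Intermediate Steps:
W(T) = 0
((3 - 1*1)*(-8))*W(R) = ((3 - 1*1)*(-8))*0 = ((3 - 1)*(-8))*0 = (2*(-8))*0 = -16*0 = 0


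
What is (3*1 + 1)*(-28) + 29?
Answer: -83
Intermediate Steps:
(3*1 + 1)*(-28) + 29 = (3 + 1)*(-28) + 29 = 4*(-28) + 29 = -112 + 29 = -83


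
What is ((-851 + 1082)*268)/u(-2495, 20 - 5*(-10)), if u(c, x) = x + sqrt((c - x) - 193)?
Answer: 309540/547 - 4422*I*sqrt(2758)/547 ≈ 565.89 - 424.55*I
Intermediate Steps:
u(c, x) = x + sqrt(-193 + c - x)
((-851 + 1082)*268)/u(-2495, 20 - 5*(-10)) = ((-851 + 1082)*268)/((20 - 5*(-10)) + sqrt(-193 - 2495 - (20 - 5*(-10)))) = (231*268)/((20 + 50) + sqrt(-193 - 2495 - (20 + 50))) = 61908/(70 + sqrt(-193 - 2495 - 1*70)) = 61908/(70 + sqrt(-193 - 2495 - 70)) = 61908/(70 + sqrt(-2758)) = 61908/(70 + I*sqrt(2758))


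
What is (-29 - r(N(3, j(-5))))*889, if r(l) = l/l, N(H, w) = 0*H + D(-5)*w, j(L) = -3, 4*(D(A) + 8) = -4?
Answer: -26670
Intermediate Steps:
D(A) = -9 (D(A) = -8 + (1/4)*(-4) = -8 - 1 = -9)
N(H, w) = -9*w (N(H, w) = 0*H - 9*w = 0 - 9*w = -9*w)
r(l) = 1
(-29 - r(N(3, j(-5))))*889 = (-29 - 1*1)*889 = (-29 - 1)*889 = -30*889 = -26670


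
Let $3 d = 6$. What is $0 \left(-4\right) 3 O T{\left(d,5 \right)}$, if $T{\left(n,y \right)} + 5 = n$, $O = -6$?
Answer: $0$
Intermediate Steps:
$d = 2$ ($d = \frac{1}{3} \cdot 6 = 2$)
$T{\left(n,y \right)} = -5 + n$
$0 \left(-4\right) 3 O T{\left(d,5 \right)} = 0 \left(-4\right) 3 \left(-6\right) \left(-5 + 2\right) = 0 \cdot 3 \left(-6\right) \left(-3\right) = 0 \left(-6\right) \left(-3\right) = 0 \left(-3\right) = 0$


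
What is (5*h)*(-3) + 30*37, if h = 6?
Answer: 1020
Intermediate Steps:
(5*h)*(-3) + 30*37 = (5*6)*(-3) + 30*37 = 30*(-3) + 1110 = -90 + 1110 = 1020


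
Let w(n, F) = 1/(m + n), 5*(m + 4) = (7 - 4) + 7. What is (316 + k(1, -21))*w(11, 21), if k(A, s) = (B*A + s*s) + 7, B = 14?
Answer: 778/9 ≈ 86.444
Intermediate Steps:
k(A, s) = 7 + s**2 + 14*A (k(A, s) = (14*A + s*s) + 7 = (14*A + s**2) + 7 = (s**2 + 14*A) + 7 = 7 + s**2 + 14*A)
m = -2 (m = -4 + ((7 - 4) + 7)/5 = -4 + (3 + 7)/5 = -4 + (1/5)*10 = -4 + 2 = -2)
w(n, F) = 1/(-2 + n)
(316 + k(1, -21))*w(11, 21) = (316 + (7 + (-21)**2 + 14*1))/(-2 + 11) = (316 + (7 + 441 + 14))/9 = (316 + 462)*(1/9) = 778*(1/9) = 778/9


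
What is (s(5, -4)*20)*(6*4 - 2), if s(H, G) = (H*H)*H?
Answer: 55000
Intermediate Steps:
s(H, G) = H³ (s(H, G) = H²*H = H³)
(s(5, -4)*20)*(6*4 - 2) = (5³*20)*(6*4 - 2) = (125*20)*(24 - 2) = 2500*22 = 55000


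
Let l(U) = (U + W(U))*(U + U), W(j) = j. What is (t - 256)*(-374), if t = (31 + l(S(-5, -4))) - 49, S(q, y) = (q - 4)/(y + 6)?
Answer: 72182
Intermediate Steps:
S(q, y) = (-4 + q)/(6 + y)
l(U) = 4*U² (l(U) = (U + U)*(U + U) = (2*U)*(2*U) = 4*U²)
t = 63 (t = (31 + 4*((-4 - 5)/(6 - 4))²) - 49 = (31 + 4*(-9/2)²) - 49 = (31 + 4*(81/4)) - 49 = (31 + 81) - 49 = 112 - 49 = 63)
(t - 256)*(-374) = (63 - 256)*(-374) = -193*(-374) = 72182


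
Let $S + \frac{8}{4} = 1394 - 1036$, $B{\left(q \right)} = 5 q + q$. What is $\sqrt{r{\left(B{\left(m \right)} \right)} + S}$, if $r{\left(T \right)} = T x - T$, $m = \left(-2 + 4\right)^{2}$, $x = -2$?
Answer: $2 \sqrt{71} \approx 16.852$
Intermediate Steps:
$m = 4$ ($m = 2^{2} = 4$)
$B{\left(q \right)} = 6 q$
$r{\left(T \right)} = - 3 T$ ($r{\left(T \right)} = T \left(-2\right) - T = - 2 T - T = - 3 T$)
$S = 356$ ($S = -2 + \left(1394 - 1036\right) = -2 + 358 = 356$)
$\sqrt{r{\left(B{\left(m \right)} \right)} + S} = \sqrt{- 3 \cdot 6 \cdot 4 + 356} = \sqrt{\left(-3\right) 24 + 356} = \sqrt{-72 + 356} = \sqrt{284} = 2 \sqrt{71}$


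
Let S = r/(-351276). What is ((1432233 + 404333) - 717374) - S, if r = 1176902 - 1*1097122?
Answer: 98286342193/87819 ≈ 1.1192e+6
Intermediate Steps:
r = 79780 (r = 1176902 - 1097122 = 79780)
S = -19945/87819 (S = 79780/(-351276) = 79780*(-1/351276) = -19945/87819 ≈ -0.22711)
((1432233 + 404333) - 717374) - S = ((1432233 + 404333) - 717374) - 1*(-19945/87819) = (1836566 - 717374) + 19945/87819 = 1119192 + 19945/87819 = 98286342193/87819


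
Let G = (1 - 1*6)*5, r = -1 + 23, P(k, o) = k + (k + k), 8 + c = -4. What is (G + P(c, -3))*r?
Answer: -1342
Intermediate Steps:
c = -12 (c = -8 - 4 = -12)
P(k, o) = 3*k (P(k, o) = k + 2*k = 3*k)
r = 22
G = -25 (G = (1 - 6)*5 = -5*5 = -25)
(G + P(c, -3))*r = (-25 + 3*(-12))*22 = (-25 - 36)*22 = -61*22 = -1342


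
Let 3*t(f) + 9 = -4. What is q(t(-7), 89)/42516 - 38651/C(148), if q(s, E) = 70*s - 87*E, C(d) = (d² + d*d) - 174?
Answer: -2991569437/2782714716 ≈ -1.0751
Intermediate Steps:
t(f) = -13/3 (t(f) = -3 + (⅓)*(-4) = -3 - 4/3 = -13/3)
C(d) = -174 + 2*d² (C(d) = (d² + d²) - 174 = 2*d² - 174 = -174 + 2*d²)
q(s, E) = -87*E + 70*s
q(t(-7), 89)/42516 - 38651/C(148) = (-87*89 + 70*(-13/3))/42516 - 38651/(-174 + 2*148²) = (-7743 - 910/3)*(1/42516) - 38651/(-174 + 2*21904) = -24139/3*1/42516 - 38651/(-174 + 43808) = -24139/127548 - 38651/43634 = -2991569437/2782714716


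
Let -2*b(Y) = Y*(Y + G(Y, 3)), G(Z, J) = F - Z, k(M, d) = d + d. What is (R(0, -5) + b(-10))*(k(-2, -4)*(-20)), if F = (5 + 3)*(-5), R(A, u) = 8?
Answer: -30720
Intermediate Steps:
F = -40 (F = 8*(-5) = -40)
k(M, d) = 2*d
G(Z, J) = -40 - Z
b(Y) = 20*Y (b(Y) = -Y*(Y + (-40 - Y))/2 = -Y*(-40)/2 = -(-20)*Y = 20*Y)
(R(0, -5) + b(-10))*(k(-2, -4)*(-20)) = (8 + 20*(-10))*((2*(-4))*(-20)) = (8 - 200)*(-8*(-20)) = -192*160 = -30720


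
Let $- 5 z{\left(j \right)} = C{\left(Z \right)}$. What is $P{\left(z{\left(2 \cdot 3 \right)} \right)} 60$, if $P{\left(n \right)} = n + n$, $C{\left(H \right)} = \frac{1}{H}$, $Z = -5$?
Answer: $\frac{24}{5} \approx 4.8$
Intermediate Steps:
$z{\left(j \right)} = \frac{1}{25}$ ($z{\left(j \right)} = - \frac{1}{5 \left(-5\right)} = \left(- \frac{1}{5}\right) \left(- \frac{1}{5}\right) = \frac{1}{25}$)
$P{\left(n \right)} = 2 n$
$P{\left(z{\left(2 \cdot 3 \right)} \right)} 60 = 2 \cdot \frac{1}{25} \cdot 60 = \frac{2}{25} \cdot 60 = \frac{24}{5}$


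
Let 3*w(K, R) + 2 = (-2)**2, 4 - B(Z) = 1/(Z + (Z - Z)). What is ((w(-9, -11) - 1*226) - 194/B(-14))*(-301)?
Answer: 4683560/57 ≈ 82168.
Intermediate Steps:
B(Z) = 4 - 1/Z (B(Z) = 4 - 1/(Z + (Z - Z)) = 4 - 1/(Z + 0) = 4 - 1/Z)
w(K, R) = 2/3 (w(K, R) = -2/3 + (1/3)*(-2)**2 = -2/3 + (1/3)*4 = -2/3 + 4/3 = 2/3)
((w(-9, -11) - 1*226) - 194/B(-14))*(-301) = ((2/3 - 1*226) - 194/(4 - 1/(-14)))*(-301) = ((2/3 - 226) - 194/(4 - 1*(-1/14)))*(-301) = (-676/3 - 194/(4 + 1/14))*(-301) = (-676/3 - 194/57/14)*(-301) = (-676/3 - 194*14/57)*(-301) = (-676/3 - 2716/57)*(-301) = -15560/57*(-301) = 4683560/57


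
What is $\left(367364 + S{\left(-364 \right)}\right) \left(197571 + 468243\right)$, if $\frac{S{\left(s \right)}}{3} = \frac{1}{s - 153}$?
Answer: $\frac{126456178753590}{517} \approx 2.446 \cdot 10^{11}$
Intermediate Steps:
$S{\left(s \right)} = \frac{3}{-153 + s}$ ($S{\left(s \right)} = \frac{3}{s - 153} = \frac{3}{-153 + s}$)
$\left(367364 + S{\left(-364 \right)}\right) \left(197571 + 468243\right) = \left(367364 + \frac{3}{-153 - 364}\right) \left(197571 + 468243\right) = \left(367364 + \frac{3}{-517}\right) 665814 = \left(367364 + 3 \left(- \frac{1}{517}\right)\right) 665814 = \left(367364 - \frac{3}{517}\right) 665814 = \frac{189927185}{517} \cdot 665814 = \frac{126456178753590}{517}$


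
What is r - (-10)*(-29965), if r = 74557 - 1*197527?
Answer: -422620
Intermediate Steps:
r = -122970 (r = 74557 - 197527 = -122970)
r - (-10)*(-29965) = -122970 - (-10)*(-29965) = -122970 - 1*299650 = -122970 - 299650 = -422620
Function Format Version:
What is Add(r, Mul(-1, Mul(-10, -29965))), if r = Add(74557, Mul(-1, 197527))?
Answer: -422620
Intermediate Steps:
r = -122970 (r = Add(74557, -197527) = -122970)
Add(r, Mul(-1, Mul(-10, -29965))) = Add(-122970, Mul(-1, Mul(-10, -29965))) = Add(-122970, Mul(-1, 299650)) = Add(-122970, -299650) = -422620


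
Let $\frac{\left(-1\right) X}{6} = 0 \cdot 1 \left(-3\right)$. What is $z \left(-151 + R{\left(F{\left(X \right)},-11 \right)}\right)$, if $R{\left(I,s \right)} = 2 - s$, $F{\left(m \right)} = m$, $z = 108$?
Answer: $-14904$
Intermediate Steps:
$X = 0$ ($X = - 6 \cdot 0 \cdot 1 \left(-3\right) = - 6 \cdot 0 \left(-3\right) = \left(-6\right) 0 = 0$)
$z \left(-151 + R{\left(F{\left(X \right)},-11 \right)}\right) = 108 \left(-151 + \left(2 - -11\right)\right) = 108 \left(-151 + \left(2 + 11\right)\right) = 108 \left(-151 + 13\right) = 108 \left(-138\right) = -14904$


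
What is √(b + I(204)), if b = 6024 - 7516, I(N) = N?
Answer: 2*I*√322 ≈ 35.889*I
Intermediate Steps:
b = -1492
√(b + I(204)) = √(-1492 + 204) = √(-1288) = 2*I*√322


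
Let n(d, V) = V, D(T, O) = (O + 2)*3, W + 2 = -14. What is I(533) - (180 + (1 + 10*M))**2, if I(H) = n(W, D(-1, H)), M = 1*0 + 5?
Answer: -51756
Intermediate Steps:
W = -16 (W = -2 - 14 = -16)
D(T, O) = 6 + 3*O (D(T, O) = (2 + O)*3 = 6 + 3*O)
M = 5 (M = 0 + 5 = 5)
I(H) = 6 + 3*H
I(533) - (180 + (1 + 10*M))**2 = (6 + 3*533) - (180 + (1 + 10*5))**2 = (6 + 1599) - (180 + (1 + 50))**2 = 1605 - (180 + 51)**2 = 1605 - 1*231**2 = 1605 - 1*53361 = 1605 - 53361 = -51756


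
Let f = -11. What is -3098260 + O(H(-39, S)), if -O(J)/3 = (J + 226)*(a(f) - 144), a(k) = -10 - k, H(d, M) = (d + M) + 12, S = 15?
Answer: -3006454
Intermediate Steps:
H(d, M) = 12 + M + d (H(d, M) = (M + d) + 12 = 12 + M + d)
O(J) = 96954 + 429*J (O(J) = -3*(J + 226)*((-10 - 1*(-11)) - 144) = -3*(226 + J)*((-10 + 11) - 144) = -3*(226 + J)*(1 - 144) = -3*(226 + J)*(-143) = -3*(-32318 - 143*J) = 96954 + 429*J)
-3098260 + O(H(-39, S)) = -3098260 + (96954 + 429*(12 + 15 - 39)) = -3098260 + (96954 + 429*(-12)) = -3098260 + (96954 - 5148) = -3098260 + 91806 = -3006454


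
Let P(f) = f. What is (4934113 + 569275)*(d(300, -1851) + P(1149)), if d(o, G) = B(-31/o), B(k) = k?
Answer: 474211809643/75 ≈ 6.3228e+9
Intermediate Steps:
d(o, G) = -31/o
(4934113 + 569275)*(d(300, -1851) + P(1149)) = (4934113 + 569275)*(-31/300 + 1149) = 5503388*(-31*1/300 + 1149) = 5503388*(-31/300 + 1149) = 5503388*(344669/300) = 474211809643/75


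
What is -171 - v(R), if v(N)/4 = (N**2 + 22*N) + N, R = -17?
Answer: 237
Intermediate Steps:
v(N) = 4*N**2 + 92*N (v(N) = 4*((N**2 + 22*N) + N) = 4*(N**2 + 23*N) = 4*N**2 + 92*N)
-171 - v(R) = -171 - 4*(-17)*(23 - 17) = -171 - 4*(-17)*6 = -171 - 1*(-408) = -171 + 408 = 237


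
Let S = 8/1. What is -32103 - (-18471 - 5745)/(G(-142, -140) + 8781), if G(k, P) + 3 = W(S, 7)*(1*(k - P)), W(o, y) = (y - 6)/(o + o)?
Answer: -2254175241/70223 ≈ -32100.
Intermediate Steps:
S = 8 (S = 8*1 = 8)
W(o, y) = (-6 + y)/(2*o) (W(o, y) = (-6 + y)/((2*o)) = (-6 + y)*(1/(2*o)) = (-6 + y)/(2*o))
G(k, P) = -3 - P/16 + k/16 (G(k, P) = -3 + ((1/2)*(-6 + 7)/8)*(1*(k - P)) = -3 + ((1/2)*(1/8)*1)*(k - P) = -3 + (k - P)/16 = -3 + (-P/16 + k/16) = -3 - P/16 + k/16)
-32103 - (-18471 - 5745)/(G(-142, -140) + 8781) = -32103 - (-18471 - 5745)/((-3 - 1/16*(-140) + (1/16)*(-142)) + 8781) = -32103 - (-24216)/((-3 + 35/4 - 71/8) + 8781) = -32103 - (-24216)/(-25/8 + 8781) = -32103 - (-24216)/70223/8 = -32103 - (-24216)*8/70223 = -32103 - 1*(-193728/70223) = -32103 + 193728/70223 = -2254175241/70223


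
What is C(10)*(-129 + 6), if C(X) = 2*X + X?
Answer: -3690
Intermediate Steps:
C(X) = 3*X
C(10)*(-129 + 6) = (3*10)*(-129 + 6) = 30*(-123) = -3690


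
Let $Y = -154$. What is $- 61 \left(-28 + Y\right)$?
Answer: $11102$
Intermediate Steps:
$- 61 \left(-28 + Y\right) = - 61 \left(-28 - 154\right) = \left(-61\right) \left(-182\right) = 11102$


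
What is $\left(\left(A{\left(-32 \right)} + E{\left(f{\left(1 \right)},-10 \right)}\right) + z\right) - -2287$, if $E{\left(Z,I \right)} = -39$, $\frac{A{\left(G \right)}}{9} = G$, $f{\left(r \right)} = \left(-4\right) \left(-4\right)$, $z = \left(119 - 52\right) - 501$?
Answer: $1526$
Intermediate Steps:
$z = -434$ ($z = 67 - 501 = -434$)
$f{\left(r \right)} = 16$
$A{\left(G \right)} = 9 G$
$\left(\left(A{\left(-32 \right)} + E{\left(f{\left(1 \right)},-10 \right)}\right) + z\right) - -2287 = \left(\left(9 \left(-32\right) - 39\right) - 434\right) - -2287 = \left(\left(-288 - 39\right) - 434\right) + 2287 = \left(-327 - 434\right) + 2287 = -761 + 2287 = 1526$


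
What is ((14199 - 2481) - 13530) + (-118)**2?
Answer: 12112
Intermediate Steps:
((14199 - 2481) - 13530) + (-118)**2 = (11718 - 13530) + 13924 = -1812 + 13924 = 12112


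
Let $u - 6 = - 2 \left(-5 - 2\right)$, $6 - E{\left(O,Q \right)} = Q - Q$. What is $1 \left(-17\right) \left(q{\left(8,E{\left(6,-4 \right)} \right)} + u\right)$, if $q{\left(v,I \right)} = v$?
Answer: $-476$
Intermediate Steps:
$E{\left(O,Q \right)} = 6$ ($E{\left(O,Q \right)} = 6 - \left(Q - Q\right) = 6 - 0 = 6 + 0 = 6$)
$u = 20$ ($u = 6 - 2 \left(-5 - 2\right) = 6 - -14 = 6 + 14 = 20$)
$1 \left(-17\right) \left(q{\left(8,E{\left(6,-4 \right)} \right)} + u\right) = 1 \left(-17\right) \left(8 + 20\right) = \left(-17\right) 28 = -476$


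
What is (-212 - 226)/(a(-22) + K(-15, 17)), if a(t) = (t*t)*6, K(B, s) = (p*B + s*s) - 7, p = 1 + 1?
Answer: -73/526 ≈ -0.13878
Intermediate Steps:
p = 2
K(B, s) = -7 + s**2 + 2*B (K(B, s) = (2*B + s*s) - 7 = (2*B + s**2) - 7 = (s**2 + 2*B) - 7 = -7 + s**2 + 2*B)
a(t) = 6*t**2 (a(t) = t**2*6 = 6*t**2)
(-212 - 226)/(a(-22) + K(-15, 17)) = (-212 - 226)/(6*(-22)**2 + (-7 + 17**2 + 2*(-15))) = -438/(6*484 + (-7 + 289 - 30)) = -438/(2904 + 252) = -438/3156 = -438*1/3156 = -73/526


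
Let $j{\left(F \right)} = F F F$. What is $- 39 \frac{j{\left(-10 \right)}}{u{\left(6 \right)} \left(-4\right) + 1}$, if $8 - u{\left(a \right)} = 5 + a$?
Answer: $3000$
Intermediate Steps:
$u{\left(a \right)} = 3 - a$ ($u{\left(a \right)} = 8 - \left(5 + a\right) = 3 - a$)
$j{\left(F \right)} = F^{3}$ ($j{\left(F \right)} = F^{2} F = F^{3}$)
$- 39 \frac{j{\left(-10 \right)}}{u{\left(6 \right)} \left(-4\right) + 1} = - 39 \frac{\left(-10\right)^{3}}{\left(3 - 6\right) \left(-4\right) + 1} = - 39 \left(- \frac{1000}{\left(3 - 6\right) \left(-4\right) + 1}\right) = - 39 \left(- \frac{1000}{\left(-3\right) \left(-4\right) + 1}\right) = - 39 \left(- \frac{1000}{12 + 1}\right) = - 39 \left(- \frac{1000}{13}\right) = - 39 \left(\left(-1000\right) \frac{1}{13}\right) = \left(-39\right) \left(- \frac{1000}{13}\right) = 3000$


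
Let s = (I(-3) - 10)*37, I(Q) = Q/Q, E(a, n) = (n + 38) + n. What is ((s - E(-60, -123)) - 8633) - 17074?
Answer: -25832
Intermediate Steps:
E(a, n) = 38 + 2*n (E(a, n) = (38 + n) + n = 38 + 2*n)
I(Q) = 1
s = -333 (s = (1 - 10)*37 = -9*37 = -333)
((s - E(-60, -123)) - 8633) - 17074 = ((-333 - (38 + 2*(-123))) - 8633) - 17074 = ((-333 - (38 - 246)) - 8633) - 17074 = ((-333 - 1*(-208)) - 8633) - 17074 = ((-333 + 208) - 8633) - 17074 = (-125 - 8633) - 17074 = -8758 - 17074 = -25832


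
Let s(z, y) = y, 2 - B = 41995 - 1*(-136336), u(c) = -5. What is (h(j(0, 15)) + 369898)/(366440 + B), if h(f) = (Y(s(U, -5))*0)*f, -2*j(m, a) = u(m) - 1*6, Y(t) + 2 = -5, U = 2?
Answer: 369898/188111 ≈ 1.9664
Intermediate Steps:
B = -178329 (B = 2 - (41995 - 1*(-136336)) = 2 - (41995 + 136336) = 2 - 1*178331 = 2 - 178331 = -178329)
Y(t) = -7 (Y(t) = -2 - 5 = -7)
j(m, a) = 11/2 (j(m, a) = -(-5 - 1*6)/2 = -(-5 - 6)/2 = -1/2*(-11) = 11/2)
h(f) = 0 (h(f) = (-7*0)*f = 0*f = 0)
(h(j(0, 15)) + 369898)/(366440 + B) = (0 + 369898)/(366440 - 178329) = 369898/188111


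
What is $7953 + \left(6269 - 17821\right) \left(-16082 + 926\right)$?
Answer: $175090065$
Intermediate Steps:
$7953 + \left(6269 - 17821\right) \left(-16082 + 926\right) = 7953 - -175082112 = 7953 + 175082112 = 175090065$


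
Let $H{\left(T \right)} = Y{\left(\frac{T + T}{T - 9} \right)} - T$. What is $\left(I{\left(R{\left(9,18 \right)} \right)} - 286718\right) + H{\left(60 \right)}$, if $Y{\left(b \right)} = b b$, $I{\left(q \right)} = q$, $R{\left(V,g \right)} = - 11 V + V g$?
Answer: $- \frac{82859035}{289} \approx -2.8671 \cdot 10^{5}$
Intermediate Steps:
$Y{\left(b \right)} = b^{2}$
$H{\left(T \right)} = - T + \frac{4 T^{2}}{\left(-9 + T\right)^{2}}$ ($H{\left(T \right)} = \left(\frac{T + T}{T - 9}\right)^{2} - T = \left(\frac{2 T}{-9 + T}\right)^{2} - T = \frac{4 T^{2}}{\left(-9 + T\right)^{2}} - T = - T + \frac{4 T^{2}}{\left(-9 + T\right)^{2}}$)
$\left(I{\left(R{\left(9,18 \right)} \right)} - 286718\right) + H{\left(60 \right)} = \left(9 \left(-11 + 18\right) - 286718\right) - \left(60 - \frac{4 \cdot 60^{2}}{\left(-9 + 60\right)^{2}}\right) = \left(9 \cdot 7 - 286718\right) - \left(60 - \frac{14400}{2601}\right) = \left(63 - 286718\right) - \left(60 - \frac{1600}{289}\right) = -286655 + \left(-60 + \frac{1600}{289}\right) = -286655 - \frac{15740}{289} = - \frac{82859035}{289}$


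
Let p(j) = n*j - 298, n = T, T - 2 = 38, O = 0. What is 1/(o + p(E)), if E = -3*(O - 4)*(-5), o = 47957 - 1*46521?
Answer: -1/1262 ≈ -0.00079239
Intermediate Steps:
T = 40 (T = 2 + 38 = 40)
n = 40
o = 1436 (o = 47957 - 46521 = 1436)
E = -60 (E = -3*(0 - 4)*(-5) = -3*(-4)*(-5) = 12*(-5) = -60)
p(j) = -298 + 40*j (p(j) = 40*j - 298 = -298 + 40*j)
1/(o + p(E)) = 1/(1436 + (-298 + 40*(-60))) = 1/(1436 + (-298 - 2400)) = 1/(1436 - 2698) = 1/(-1262) = -1/1262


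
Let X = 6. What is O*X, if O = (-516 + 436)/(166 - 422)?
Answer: 15/8 ≈ 1.8750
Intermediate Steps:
O = 5/16 (O = -80/(-256) = -80*(-1/256) = 5/16 ≈ 0.31250)
O*X = (5/16)*6 = 15/8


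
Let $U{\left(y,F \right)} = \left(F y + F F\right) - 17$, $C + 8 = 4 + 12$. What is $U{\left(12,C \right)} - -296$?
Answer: $439$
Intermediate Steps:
$C = 8$ ($C = -8 + \left(4 + 12\right) = -8 + 16 = 8$)
$U{\left(y,F \right)} = -17 + F^{2} + F y$ ($U{\left(y,F \right)} = \left(F y + F^{2}\right) - 17 = \left(F^{2} + F y\right) - 17 = -17 + F^{2} + F y$)
$U{\left(12,C \right)} - -296 = \left(-17 + 8^{2} + 8 \cdot 12\right) - -296 = \left(-17 + 64 + 96\right) + 296 = 143 + 296 = 439$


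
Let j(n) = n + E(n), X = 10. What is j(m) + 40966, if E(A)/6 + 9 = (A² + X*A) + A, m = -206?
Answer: 281726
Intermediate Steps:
E(A) = -54 + 6*A² + 66*A (E(A) = -54 + 6*((A² + 10*A) + A) = -54 + 6*(A² + 11*A) = -54 + (6*A² + 66*A) = -54 + 6*A² + 66*A)
j(n) = -54 + 6*n² + 67*n (j(n) = n + (-54 + 6*n² + 66*n) = -54 + 6*n² + 67*n)
j(m) + 40966 = (-54 + 6*(-206)² + 67*(-206)) + 40966 = (-54 + 6*42436 - 13802) + 40966 = (-54 + 254616 - 13802) + 40966 = 240760 + 40966 = 281726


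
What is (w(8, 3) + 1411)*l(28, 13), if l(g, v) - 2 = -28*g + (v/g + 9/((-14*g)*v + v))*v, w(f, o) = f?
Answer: -12055127271/10948 ≈ -1.1011e+6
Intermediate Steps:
l(g, v) = 2 - 28*g + v*(9/(v - 14*g*v) + v/g) (l(g, v) = 2 + (-28*g + (v/g + 9/((-14*g)*v + v))*v) = 2 + (-28*g + (v/g + 9/(-14*g*v + v))*v) = 2 + (-28*g + (v/g + 9/(v - 14*g*v))*v) = 2 + (-28*g + (9/(v - 14*g*v) + v/g)*v) = 2 + (-28*g + v*(9/(v - 14*g*v) + v/g)) = 2 - 28*g + v*(9/(v - 14*g*v) + v/g))
(w(8, 3) + 1411)*l(28, 13) = (8 + 1411)*((-1*13**2 - 392*28**3 - 11*28 + 56*28**2 + 14*28*13**2)/(28*(-1 + 14*28))) = 1419*((-1*169 - 392*21952 - 308 + 56*784 + 14*28*169)/(28*(-1 + 392))) = 1419*((1/28)*(-169 - 8605184 - 308 + 43904 + 66248)/391) = 1419*((1/28)*(1/391)*(-8495509)) = 1419*(-8495509/10948) = -12055127271/10948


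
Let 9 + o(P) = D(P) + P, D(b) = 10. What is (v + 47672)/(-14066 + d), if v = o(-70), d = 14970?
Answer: 47603/904 ≈ 52.658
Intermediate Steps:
o(P) = 1 + P (o(P) = -9 + (10 + P) = 1 + P)
v = -69 (v = 1 - 70 = -69)
(v + 47672)/(-14066 + d) = (-69 + 47672)/(-14066 + 14970) = 47603/904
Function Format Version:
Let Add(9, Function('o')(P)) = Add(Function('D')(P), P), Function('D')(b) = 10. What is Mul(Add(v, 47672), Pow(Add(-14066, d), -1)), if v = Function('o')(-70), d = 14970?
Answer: Rational(47603, 904) ≈ 52.658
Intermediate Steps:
Function('o')(P) = Add(1, P) (Function('o')(P) = Add(-9, Add(10, P)) = Add(1, P))
v = -69 (v = Add(1, -70) = -69)
Mul(Add(v, 47672), Pow(Add(-14066, d), -1)) = Mul(Add(-69, 47672), Pow(Add(-14066, 14970), -1)) = Mul(47603, Pow(904, -1)) = Mul(47603, Rational(1, 904)) = Rational(47603, 904)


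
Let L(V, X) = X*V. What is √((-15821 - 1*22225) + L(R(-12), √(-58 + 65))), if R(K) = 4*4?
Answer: √(-38046 + 16*√7) ≈ 194.95*I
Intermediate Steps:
R(K) = 16
L(V, X) = V*X
√((-15821 - 1*22225) + L(R(-12), √(-58 + 65))) = √((-15821 - 1*22225) + 16*√(-58 + 65)) = √((-15821 - 22225) + 16*√7) = √(-38046 + 16*√7)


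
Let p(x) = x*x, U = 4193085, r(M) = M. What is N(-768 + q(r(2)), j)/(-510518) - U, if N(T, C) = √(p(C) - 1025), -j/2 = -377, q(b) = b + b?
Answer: -4193085 - √567491/510518 ≈ -4.1931e+6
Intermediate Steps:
q(b) = 2*b
j = 754 (j = -2*(-377) = 754)
p(x) = x²
N(T, C) = √(-1025 + C²) (N(T, C) = √(C² - 1025) = √(-1025 + C²))
N(-768 + q(r(2)), j)/(-510518) - U = √(-1025 + 754²)/(-510518) - 1*4193085 = √(-1025 + 568516)*(-1/510518) - 4193085 = √567491*(-1/510518) - 4193085 = -√567491/510518 - 4193085 = -4193085 - √567491/510518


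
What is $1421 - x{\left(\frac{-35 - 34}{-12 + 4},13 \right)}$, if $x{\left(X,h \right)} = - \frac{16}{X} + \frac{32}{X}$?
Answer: $\frac{97921}{69} \approx 1419.1$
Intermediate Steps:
$x{\left(X,h \right)} = \frac{16}{X}$
$1421 - x{\left(\frac{-35 - 34}{-12 + 4},13 \right)} = 1421 - \frac{16}{\left(-35 - 34\right) \frac{1}{-12 + 4}} = 1421 - \frac{16}{\left(-69\right) \frac{1}{-8}} = 1421 - \frac{16}{\left(-69\right) \left(- \frac{1}{8}\right)} = 1421 - \frac{16}{\frac{69}{8}} = 1421 - 16 \cdot \frac{8}{69} = 1421 - \frac{128}{69} = \frac{97921}{69}$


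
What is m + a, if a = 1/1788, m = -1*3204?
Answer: -5728751/1788 ≈ -3204.0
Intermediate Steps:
m = -3204
a = 1/1788 ≈ 0.00055928
m + a = -3204 + 1/1788 = -5728751/1788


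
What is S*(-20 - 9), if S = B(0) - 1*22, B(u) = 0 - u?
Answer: 638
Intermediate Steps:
B(u) = -u
S = -22 (S = -1*0 - 1*22 = 0 - 22 = -22)
S*(-20 - 9) = -22*(-20 - 9) = -22*(-29) = 638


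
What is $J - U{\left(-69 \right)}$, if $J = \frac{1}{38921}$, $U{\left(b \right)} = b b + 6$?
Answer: $- \frac{185536406}{38921} \approx -4767.0$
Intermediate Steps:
$U{\left(b \right)} = 6 + b^{2}$ ($U{\left(b \right)} = b^{2} + 6 = 6 + b^{2}$)
$J = \frac{1}{38921} \approx 2.5693 \cdot 10^{-5}$
$J - U{\left(-69 \right)} = \frac{1}{38921} - \left(6 + \left(-69\right)^{2}\right) = \frac{1}{38921} - \left(6 + 4761\right) = \frac{1}{38921} - 4767 = - \frac{185536406}{38921}$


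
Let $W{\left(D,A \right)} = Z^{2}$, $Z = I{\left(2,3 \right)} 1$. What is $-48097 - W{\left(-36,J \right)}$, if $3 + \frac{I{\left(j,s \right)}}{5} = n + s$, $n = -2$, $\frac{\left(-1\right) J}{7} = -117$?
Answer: $-48197$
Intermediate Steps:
$J = 819$ ($J = \left(-7\right) \left(-117\right) = 819$)
$I{\left(j,s \right)} = -25 + 5 s$ ($I{\left(j,s \right)} = -15 + 5 \left(-2 + s\right) = -15 + \left(-10 + 5 s\right) = -25 + 5 s$)
$Z = -10$ ($Z = \left(-25 + 5 \cdot 3\right) 1 = \left(-25 + 15\right) 1 = \left(-10\right) 1 = -10$)
$W{\left(D,A \right)} = 100$ ($W{\left(D,A \right)} = \left(-10\right)^{2} = 100$)
$-48097 - W{\left(-36,J \right)} = -48097 - 100 = -48197$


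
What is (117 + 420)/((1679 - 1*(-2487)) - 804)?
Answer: 537/3362 ≈ 0.15973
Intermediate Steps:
(117 + 420)/((1679 - 1*(-2487)) - 804) = 537/((1679 + 2487) - 804) = 537/(4166 - 804) = 537/3362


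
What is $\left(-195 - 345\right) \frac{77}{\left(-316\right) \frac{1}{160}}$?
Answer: $\frac{1663200}{79} \approx 21053.0$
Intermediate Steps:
$\left(-195 - 345\right) \frac{77}{\left(-316\right) \frac{1}{160}} = - 540 \frac{77}{\left(-316\right) \frac{1}{160}} = - 540 \frac{77}{- \frac{79}{40}} = - 540 \cdot 77 \left(- \frac{40}{79}\right) = \left(-540\right) \left(- \frac{3080}{79}\right) = \frac{1663200}{79}$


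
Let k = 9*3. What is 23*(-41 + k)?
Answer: -322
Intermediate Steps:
k = 27
23*(-41 + k) = 23*(-41 + 27) = 23*(-14) = -322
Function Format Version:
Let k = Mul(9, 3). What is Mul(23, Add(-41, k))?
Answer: -322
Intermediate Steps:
k = 27
Mul(23, Add(-41, k)) = Mul(23, Add(-41, 27)) = Mul(23, -14) = -322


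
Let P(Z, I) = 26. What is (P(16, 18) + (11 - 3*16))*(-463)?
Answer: 5093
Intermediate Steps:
(P(16, 18) + (11 - 3*16))*(-463) = (26 + (11 - 3*16))*(-463) = (26 + (11 - 48))*(-463) = (26 - 37)*(-463) = -11*(-463) = 5093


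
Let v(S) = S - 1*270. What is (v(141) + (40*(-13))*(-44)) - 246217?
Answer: -223466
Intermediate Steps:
v(S) = -270 + S (v(S) = S - 270 = -270 + S)
(v(141) + (40*(-13))*(-44)) - 246217 = ((-270 + 141) + (40*(-13))*(-44)) - 246217 = (-129 - 520*(-44)) - 246217 = (-129 + 22880) - 246217 = 22751 - 246217 = -223466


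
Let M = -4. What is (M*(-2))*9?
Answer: 72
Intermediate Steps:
(M*(-2))*9 = -4*(-2)*9 = 8*9 = 72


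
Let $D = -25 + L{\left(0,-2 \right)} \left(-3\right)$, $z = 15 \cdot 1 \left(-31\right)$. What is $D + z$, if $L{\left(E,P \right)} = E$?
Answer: $-490$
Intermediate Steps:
$z = -465$ ($z = 15 \left(-31\right) = -465$)
$D = -25$ ($D = -25 + 0 \left(-3\right) = -25 + 0 = -25$)
$D + z = -25 - 465 = -490$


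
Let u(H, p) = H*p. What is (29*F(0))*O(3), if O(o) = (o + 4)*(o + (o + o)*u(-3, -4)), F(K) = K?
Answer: 0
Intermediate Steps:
O(o) = 25*o*(4 + o) (O(o) = (o + 4)*(o + (o + o)*(-3*(-4))) = (4 + o)*(o + (2*o)*12) = (4 + o)*(o + 24*o) = (4 + o)*(25*o) = 25*o*(4 + o))
(29*F(0))*O(3) = (29*0)*(25*3*(4 + 3)) = 0*(25*3*7) = 0*525 = 0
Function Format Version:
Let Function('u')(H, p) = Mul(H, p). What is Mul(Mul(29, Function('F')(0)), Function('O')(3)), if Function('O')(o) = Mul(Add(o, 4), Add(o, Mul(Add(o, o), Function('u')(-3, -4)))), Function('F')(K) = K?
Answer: 0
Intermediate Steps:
Function('O')(o) = Mul(25, o, Add(4, o)) (Function('O')(o) = Mul(Add(o, 4), Add(o, Mul(Add(o, o), Mul(-3, -4)))) = Mul(Add(4, o), Add(o, Mul(Mul(2, o), 12))) = Mul(Add(4, o), Add(o, Mul(24, o))) = Mul(Add(4, o), Mul(25, o)) = Mul(25, o, Add(4, o)))
Mul(Mul(29, Function('F')(0)), Function('O')(3)) = Mul(Mul(29, 0), Mul(25, 3, Add(4, 3))) = Mul(0, Mul(25, 3, 7)) = Mul(0, 525) = 0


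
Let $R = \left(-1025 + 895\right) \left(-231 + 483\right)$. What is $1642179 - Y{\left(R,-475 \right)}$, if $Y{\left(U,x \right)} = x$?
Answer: $1642654$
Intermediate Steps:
$R = -32760$ ($R = \left(-130\right) 252 = -32760$)
$1642179 - Y{\left(R,-475 \right)} = 1642179 - -475 = 1642179 + 475 = 1642654$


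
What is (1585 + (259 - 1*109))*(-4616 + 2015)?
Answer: -4512735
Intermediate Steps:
(1585 + (259 - 1*109))*(-4616 + 2015) = (1585 + (259 - 109))*(-2601) = (1585 + 150)*(-2601) = 1735*(-2601) = -4512735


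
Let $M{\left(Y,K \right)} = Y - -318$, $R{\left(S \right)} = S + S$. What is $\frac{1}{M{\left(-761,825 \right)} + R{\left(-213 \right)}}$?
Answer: $- \frac{1}{869} \approx -0.0011507$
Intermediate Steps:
$R{\left(S \right)} = 2 S$
$M{\left(Y,K \right)} = 318 + Y$ ($M{\left(Y,K \right)} = Y + 318 = 318 + Y$)
$\frac{1}{M{\left(-761,825 \right)} + R{\left(-213 \right)}} = \frac{1}{\left(318 - 761\right) + 2 \left(-213\right)} = \frac{1}{-443 - 426} = \frac{1}{-869} = - \frac{1}{869}$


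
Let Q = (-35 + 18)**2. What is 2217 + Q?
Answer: 2506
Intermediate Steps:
Q = 289 (Q = (-17)**2 = 289)
2217 + Q = 2217 + 289 = 2506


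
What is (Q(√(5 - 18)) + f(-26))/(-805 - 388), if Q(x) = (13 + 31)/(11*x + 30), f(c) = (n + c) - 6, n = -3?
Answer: 85235/2950289 + 484*I*√13/2950289 ≈ 0.02889 + 0.0005915*I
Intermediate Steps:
f(c) = -9 + c (f(c) = (-3 + c) - 6 = -9 + c)
Q(x) = 44/(30 + 11*x)
(Q(√(5 - 18)) + f(-26))/(-805 - 388) = (44/(30 + 11*√(5 - 18)) + (-9 - 26))/(-805 - 388) = (44/(30 + 11*√(-13)) - 35)/(-1193) = (44/(30 + 11*(I*√13)) - 35)*(-1/1193) = (44/(30 + 11*I*√13) - 35)*(-1/1193) = (-35 + 44/(30 + 11*I*√13))*(-1/1193) = 35/1193 - 44/(1193*(30 + 11*I*√13))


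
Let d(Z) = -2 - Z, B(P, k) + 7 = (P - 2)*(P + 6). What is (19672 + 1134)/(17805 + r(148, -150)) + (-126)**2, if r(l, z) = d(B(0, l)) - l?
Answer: 140306615/8837 ≈ 15877.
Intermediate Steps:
B(P, k) = -7 + (-2 + P)*(6 + P) (B(P, k) = -7 + (P - 2)*(P + 6) = -7 + (-2 + P)*(6 + P))
r(l, z) = 17 - l (r(l, z) = (-2 - (-19 + 0**2 + 4*0)) - l = (-2 - (-19 + 0 + 0)) - l = (-2 - 1*(-19)) - l = (-2 + 19) - l = 17 - l)
(19672 + 1134)/(17805 + r(148, -150)) + (-126)**2 = (19672 + 1134)/(17805 + (17 - 1*148)) + (-126)**2 = 20806/(17805 + (17 - 148)) + 15876 = 20806/(17805 - 131) + 15876 = 20806/17674 + 15876 = 20806*(1/17674) + 15876 = 10403/8837 + 15876 = 140306615/8837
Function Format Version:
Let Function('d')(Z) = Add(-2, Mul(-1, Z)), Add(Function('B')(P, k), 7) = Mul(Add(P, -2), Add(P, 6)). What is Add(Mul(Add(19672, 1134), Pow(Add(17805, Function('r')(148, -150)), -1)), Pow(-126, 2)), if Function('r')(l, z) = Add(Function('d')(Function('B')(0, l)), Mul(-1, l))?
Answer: Rational(140306615, 8837) ≈ 15877.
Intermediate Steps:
Function('B')(P, k) = Add(-7, Mul(Add(-2, P), Add(6, P))) (Function('B')(P, k) = Add(-7, Mul(Add(P, -2), Add(P, 6))) = Add(-7, Mul(Add(-2, P), Add(6, P))))
Function('r')(l, z) = Add(17, Mul(-1, l)) (Function('r')(l, z) = Add(Add(-2, Mul(-1, Add(-19, Pow(0, 2), Mul(4, 0)))), Mul(-1, l)) = Add(Add(-2, Mul(-1, Add(-19, 0, 0))), Mul(-1, l)) = Add(Add(-2, Mul(-1, -19)), Mul(-1, l)) = Add(Add(-2, 19), Mul(-1, l)) = Add(17, Mul(-1, l)))
Add(Mul(Add(19672, 1134), Pow(Add(17805, Function('r')(148, -150)), -1)), Pow(-126, 2)) = Add(Mul(Add(19672, 1134), Pow(Add(17805, Add(17, Mul(-1, 148))), -1)), Pow(-126, 2)) = Add(Mul(20806, Pow(Add(17805, Add(17, -148)), -1)), 15876) = Add(Mul(20806, Pow(Add(17805, -131), -1)), 15876) = Add(Mul(20806, Pow(17674, -1)), 15876) = Add(Mul(20806, Rational(1, 17674)), 15876) = Add(Rational(10403, 8837), 15876) = Rational(140306615, 8837)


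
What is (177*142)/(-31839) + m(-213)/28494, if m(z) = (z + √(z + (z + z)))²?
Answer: 13110931/16800379 - 71*I*√71/1583 ≈ 0.78039 - 0.37793*I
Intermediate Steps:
m(z) = (z + √3*√z)² (m(z) = (z + √(z + 2*z))² = (z + √(3*z))² = (z + √3*√z)²)
(177*142)/(-31839) + m(-213)/28494 = (177*142)/(-31839) + (-213 + √3*√(-213))²/28494 = 25134*(-1/31839) + (-213 + √3*(I*√213))²*(1/28494) = -8378/10613 + (-213 + 3*I*√71)²*(1/28494) = -8378/10613 + (-213 + 3*I*√71)²/28494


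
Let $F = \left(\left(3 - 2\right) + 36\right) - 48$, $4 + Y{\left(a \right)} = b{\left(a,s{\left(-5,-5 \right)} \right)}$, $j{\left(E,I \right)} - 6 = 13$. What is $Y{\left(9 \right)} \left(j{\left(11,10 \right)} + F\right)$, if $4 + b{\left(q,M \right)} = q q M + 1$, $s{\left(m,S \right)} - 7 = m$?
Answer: $1240$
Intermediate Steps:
$j{\left(E,I \right)} = 19$ ($j{\left(E,I \right)} = 6 + 13 = 19$)
$s{\left(m,S \right)} = 7 + m$
$b{\left(q,M \right)} = -3 + M q^{2}$ ($b{\left(q,M \right)} = -4 + \left(q q M + 1\right) = -4 + \left(q^{2} M + 1\right) = -4 + \left(M q^{2} + 1\right) = -4 + \left(1 + M q^{2}\right) = -3 + M q^{2}$)
$Y{\left(a \right)} = -7 + 2 a^{2}$ ($Y{\left(a \right)} = -4 + \left(-3 + \left(7 - 5\right) a^{2}\right) = -4 + \left(-3 + 2 a^{2}\right) = -7 + 2 a^{2}$)
$F = -11$ ($F = \left(\left(3 - 2\right) + 36\right) - 48 = \left(1 + 36\right) - 48 = 37 - 48 = -11$)
$Y{\left(9 \right)} \left(j{\left(11,10 \right)} + F\right) = \left(-7 + 2 \cdot 9^{2}\right) \left(19 - 11\right) = \left(-7 + 2 \cdot 81\right) 8 = \left(-7 + 162\right) 8 = 155 \cdot 8 = 1240$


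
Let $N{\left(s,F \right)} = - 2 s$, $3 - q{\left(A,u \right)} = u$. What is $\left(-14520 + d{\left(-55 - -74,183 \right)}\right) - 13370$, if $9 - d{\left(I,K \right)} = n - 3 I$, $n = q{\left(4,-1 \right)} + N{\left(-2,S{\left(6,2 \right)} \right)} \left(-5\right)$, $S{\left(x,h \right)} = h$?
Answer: $-27808$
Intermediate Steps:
$q{\left(A,u \right)} = 3 - u$
$n = -16$ ($n = \left(3 - -1\right) + \left(-2\right) \left(-2\right) \left(-5\right) = \left(3 + 1\right) + 4 \left(-5\right) = 4 - 20 = -16$)
$d{\left(I,K \right)} = 25 + 3 I$ ($d{\left(I,K \right)} = 9 - \left(-16 - 3 I\right) = 9 + \left(16 + 3 I\right) = 25 + 3 I$)
$\left(-14520 + d{\left(-55 - -74,183 \right)}\right) - 13370 = \left(-14520 + \left(25 + 3 \left(-55 - -74\right)\right)\right) - 13370 = \left(-14520 + \left(25 + 3 \left(-55 + 74\right)\right)\right) - 13370 = \left(-14520 + \left(25 + 3 \cdot 19\right)\right) - 13370 = \left(-14520 + \left(25 + 57\right)\right) - 13370 = \left(-14520 + 82\right) - 13370 = -14438 - 13370 = -27808$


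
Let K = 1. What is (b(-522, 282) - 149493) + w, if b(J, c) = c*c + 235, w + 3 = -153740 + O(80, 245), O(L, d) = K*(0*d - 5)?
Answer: -223482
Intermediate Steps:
O(L, d) = -5 (O(L, d) = 1*(0*d - 5) = 1*(0 - 5) = 1*(-5) = -5)
w = -153748 (w = -3 + (-153740 - 5) = -3 - 153745 = -153748)
b(J, c) = 235 + c**2 (b(J, c) = c**2 + 235 = 235 + c**2)
(b(-522, 282) - 149493) + w = ((235 + 282**2) - 149493) - 153748 = ((235 + 79524) - 149493) - 153748 = (79759 - 149493) - 153748 = -69734 - 153748 = -223482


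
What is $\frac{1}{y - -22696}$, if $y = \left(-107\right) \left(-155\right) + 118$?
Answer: $\frac{1}{39399} \approx 2.5381 \cdot 10^{-5}$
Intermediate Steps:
$y = 16703$ ($y = 16585 + 118 = 16703$)
$\frac{1}{y - -22696} = \frac{1}{16703 - -22696} = \frac{1}{16703 + \left(-11433 + 34129\right)} = \frac{1}{16703 + 22696} = \frac{1}{39399}$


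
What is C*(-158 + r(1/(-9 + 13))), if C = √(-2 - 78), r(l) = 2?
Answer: -624*I*√5 ≈ -1395.3*I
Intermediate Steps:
C = 4*I*√5 (C = √(-80) = 4*I*√5 ≈ 8.9443*I)
C*(-158 + r(1/(-9 + 13))) = (4*I*√5)*(-158 + 2) = (4*I*√5)*(-156) = -624*I*√5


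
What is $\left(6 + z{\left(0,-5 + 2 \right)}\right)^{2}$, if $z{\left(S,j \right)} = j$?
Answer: $9$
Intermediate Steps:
$\left(6 + z{\left(0,-5 + 2 \right)}\right)^{2} = \left(6 + \left(-5 + 2\right)\right)^{2} = \left(6 - 3\right)^{2} = 3^{2} = 9$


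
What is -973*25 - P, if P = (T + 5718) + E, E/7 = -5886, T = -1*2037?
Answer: 13196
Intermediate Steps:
T = -2037
E = -41202 (E = 7*(-5886) = -41202)
P = -37521 (P = (-2037 + 5718) - 41202 = 3681 - 41202 = -37521)
-973*25 - P = -973*25 - 1*(-37521) = -24325 + 37521 = 13196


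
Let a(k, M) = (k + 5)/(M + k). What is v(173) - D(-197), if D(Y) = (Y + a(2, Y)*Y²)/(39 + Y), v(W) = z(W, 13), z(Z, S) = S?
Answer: 45226/15405 ≈ 2.9358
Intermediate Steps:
a(k, M) = (5 + k)/(M + k)
v(W) = 13
D(Y) = (Y + 7*Y²/(2 + Y))/(39 + Y) (D(Y) = (Y + ((5 + 2)/(Y + 2))*Y²)/(39 + Y) = (Y + (7/(2 + Y))*Y²)/(39 + Y) = (Y + 7*Y²/(2 + Y))/(39 + Y))
v(173) - D(-197) = 13 - 2*(-197)*(1 + 4*(-197))/((2 - 197)*(39 - 197)) = 13 - 2*(-197)*(1 - 788)/((-195)*(-158)) = 13 - 2*(-197)*(-1)*(-1)*(-787)/(195*158) = 13 - 1*155039/15405 = 13 - 155039/15405 = 45226/15405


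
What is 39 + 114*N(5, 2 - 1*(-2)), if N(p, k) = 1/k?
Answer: 135/2 ≈ 67.500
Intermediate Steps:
39 + 114*N(5, 2 - 1*(-2)) = 39 + 114/(2 - 1*(-2)) = 39 + 114/(2 + 2) = 39 + 114/4 = 39 + 114*(¼) = 39 + 57/2 = 135/2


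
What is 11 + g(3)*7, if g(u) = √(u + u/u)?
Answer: 25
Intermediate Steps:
g(u) = √(1 + u) (g(u) = √(u + 1) = √(1 + u))
11 + g(3)*7 = 11 + √(1 + 3)*7 = 11 + √4*7 = 11 + 2*7 = 11 + 14 = 25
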